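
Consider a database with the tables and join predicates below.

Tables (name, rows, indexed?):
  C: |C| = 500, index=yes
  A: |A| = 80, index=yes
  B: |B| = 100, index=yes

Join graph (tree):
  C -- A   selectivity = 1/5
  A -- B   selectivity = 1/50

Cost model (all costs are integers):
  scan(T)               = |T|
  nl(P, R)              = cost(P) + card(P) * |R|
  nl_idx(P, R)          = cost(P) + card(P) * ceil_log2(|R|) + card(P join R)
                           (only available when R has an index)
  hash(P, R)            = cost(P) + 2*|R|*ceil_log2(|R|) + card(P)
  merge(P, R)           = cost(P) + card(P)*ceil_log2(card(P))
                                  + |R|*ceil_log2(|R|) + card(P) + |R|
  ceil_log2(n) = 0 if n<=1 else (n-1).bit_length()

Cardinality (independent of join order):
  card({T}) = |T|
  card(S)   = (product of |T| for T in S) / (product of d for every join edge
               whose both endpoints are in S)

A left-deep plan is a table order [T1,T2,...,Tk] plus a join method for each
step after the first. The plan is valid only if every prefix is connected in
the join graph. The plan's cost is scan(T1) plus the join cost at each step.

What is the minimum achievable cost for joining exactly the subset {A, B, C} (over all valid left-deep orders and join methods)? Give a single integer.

Selinger DP over subsets of {A,B,C}:
  {C}: scan cost=500, card=500
  {A}: scan cost=80, card=80
  {B}: scan cost=100, card=100
  {AC}: card=8000; try (A,hash)→2120, (C,merge)→5720, (A,merge)→6140, (C,nl_idx)→8800, (C,hash)→9160, (A,nl_idx)→12000 …(+2); best=2120 via (A,hash)
  {AB}: card=160; try (B,nl_idx)→800, (A,nl_idx)→960, (A,hash)→1320, (B,merge)→1520, (A,merge)→1540, (B,hash)→1560 …(+2); best=800 via (B,nl_idx)
  {ABC}: card=16000; try (C,merge)→7240, (C,hash)→9960, (B,hash)→11520, (C,nl_idx)→18240, (B,nl_idx)→74120, (C,nl)→80800 …(+2); best=7240 via (C,merge)

7240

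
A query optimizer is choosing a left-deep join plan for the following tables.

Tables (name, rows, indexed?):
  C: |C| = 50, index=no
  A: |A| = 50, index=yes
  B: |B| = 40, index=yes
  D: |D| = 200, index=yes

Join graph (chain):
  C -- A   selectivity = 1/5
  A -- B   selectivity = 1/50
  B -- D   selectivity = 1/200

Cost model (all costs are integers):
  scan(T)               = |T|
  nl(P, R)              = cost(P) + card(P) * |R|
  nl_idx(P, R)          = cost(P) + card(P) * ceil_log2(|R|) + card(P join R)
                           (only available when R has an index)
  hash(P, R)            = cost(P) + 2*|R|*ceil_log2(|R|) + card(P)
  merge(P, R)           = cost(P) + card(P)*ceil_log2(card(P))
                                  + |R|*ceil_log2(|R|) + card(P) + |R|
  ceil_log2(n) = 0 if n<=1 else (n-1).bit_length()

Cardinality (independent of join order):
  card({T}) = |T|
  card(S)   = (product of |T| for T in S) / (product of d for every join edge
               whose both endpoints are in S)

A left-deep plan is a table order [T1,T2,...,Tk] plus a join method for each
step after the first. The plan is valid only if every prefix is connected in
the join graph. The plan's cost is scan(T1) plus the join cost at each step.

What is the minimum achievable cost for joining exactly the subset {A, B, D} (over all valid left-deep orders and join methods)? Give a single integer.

680

Selinger DP over subsets of {A,B,D}:
  {A}: scan cost=50, card=50
  {B}: scan cost=40, card=40
  {D}: scan cost=200, card=200
  {AB}: card=40; try (A,nl_idx)→320, (B,nl_idx)→390, (B,hash)→580, (A,merge)→670, (B,merge)→680, (A,hash)→680 …(+2); best=320 via (A,nl_idx)
  {BD}: card=40; try (D,nl_idx)→400, (B,hash)→880, (B,nl_idx)→1440, (D,merge)→2120, (B,merge)→2280, (D,hash)→3280 …(+2); best=400 via (D,nl_idx)
  {ABD}: card=40; try (D,nl_idx)→680, (A,nl_idx)→680, (A,merge)→1030, (A,hash)→1040, (D,merge)→2400, (A,nl)→2400 …(+2); best=680 via (D,nl_idx)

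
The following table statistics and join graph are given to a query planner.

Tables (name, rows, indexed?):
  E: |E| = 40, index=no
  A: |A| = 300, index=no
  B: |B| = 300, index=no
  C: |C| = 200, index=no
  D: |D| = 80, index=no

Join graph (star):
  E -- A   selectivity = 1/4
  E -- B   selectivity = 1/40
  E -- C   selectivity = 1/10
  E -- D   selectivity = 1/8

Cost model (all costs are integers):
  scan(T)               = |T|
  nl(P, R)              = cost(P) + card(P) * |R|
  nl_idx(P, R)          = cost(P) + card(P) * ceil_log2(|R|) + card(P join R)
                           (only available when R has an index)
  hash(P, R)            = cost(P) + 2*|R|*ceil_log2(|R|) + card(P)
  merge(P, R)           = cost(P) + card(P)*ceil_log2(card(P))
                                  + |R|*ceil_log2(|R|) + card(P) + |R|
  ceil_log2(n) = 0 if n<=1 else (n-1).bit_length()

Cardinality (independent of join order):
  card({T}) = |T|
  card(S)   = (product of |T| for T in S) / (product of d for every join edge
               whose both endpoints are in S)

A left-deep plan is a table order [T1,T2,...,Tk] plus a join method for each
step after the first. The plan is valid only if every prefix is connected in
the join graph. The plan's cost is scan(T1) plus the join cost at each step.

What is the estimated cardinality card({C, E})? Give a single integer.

Tables in S: C(200), E(40)
Edges inside S: E-C(d=10)
numerator = 200 * 40 = 8000
denominator = 10 = 10
card(S) = 8000 / 10 = 800

800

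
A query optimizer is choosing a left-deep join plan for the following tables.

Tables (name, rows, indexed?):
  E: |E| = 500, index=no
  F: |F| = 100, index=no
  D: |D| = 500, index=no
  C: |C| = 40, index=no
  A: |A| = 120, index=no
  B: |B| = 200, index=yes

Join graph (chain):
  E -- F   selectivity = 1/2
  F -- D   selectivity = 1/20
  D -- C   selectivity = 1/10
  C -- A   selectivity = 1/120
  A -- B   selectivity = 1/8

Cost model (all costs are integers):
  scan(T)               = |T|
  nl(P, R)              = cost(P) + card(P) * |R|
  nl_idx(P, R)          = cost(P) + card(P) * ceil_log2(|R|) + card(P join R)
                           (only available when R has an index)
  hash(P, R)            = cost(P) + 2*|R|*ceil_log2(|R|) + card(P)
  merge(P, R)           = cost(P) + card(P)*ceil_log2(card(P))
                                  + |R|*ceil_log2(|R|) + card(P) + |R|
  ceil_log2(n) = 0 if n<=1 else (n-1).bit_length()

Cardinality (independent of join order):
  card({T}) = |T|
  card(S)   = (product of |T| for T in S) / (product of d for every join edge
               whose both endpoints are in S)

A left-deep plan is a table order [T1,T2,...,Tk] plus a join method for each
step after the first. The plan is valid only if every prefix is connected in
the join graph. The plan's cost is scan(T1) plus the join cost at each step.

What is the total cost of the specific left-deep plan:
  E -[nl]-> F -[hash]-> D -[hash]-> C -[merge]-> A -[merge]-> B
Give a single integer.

115712740

step 1: scan E: cost=500, card=500
step 2: join F via nl
    card(P join F) = 500*100/(2) = 25000
    cost = 500 + 500*100 = 50500
step 3: join D via hash
    card(P join D) = 25000*500/(20) = 625000
    cost = 50500 + 2*500*9 + 25000 = 84500
step 4: join C via hash
    card(P join C) = 625000*40/(10) = 2500000
    cost = 84500 + 2*40*6 + 625000 = 709980
step 5: join A via merge
    card(P join A) = 2500000*120/(120) = 2500000
    cost = 709980 + 2500000*22 + 120*7 + 2500000 + 120 = 58210940
step 6: join B via merge
    card(P join B) = 2500000*200/(8) = 62500000
    cost = 58210940 + 2500000*22 + 200*8 + 2500000 + 200 = 115712740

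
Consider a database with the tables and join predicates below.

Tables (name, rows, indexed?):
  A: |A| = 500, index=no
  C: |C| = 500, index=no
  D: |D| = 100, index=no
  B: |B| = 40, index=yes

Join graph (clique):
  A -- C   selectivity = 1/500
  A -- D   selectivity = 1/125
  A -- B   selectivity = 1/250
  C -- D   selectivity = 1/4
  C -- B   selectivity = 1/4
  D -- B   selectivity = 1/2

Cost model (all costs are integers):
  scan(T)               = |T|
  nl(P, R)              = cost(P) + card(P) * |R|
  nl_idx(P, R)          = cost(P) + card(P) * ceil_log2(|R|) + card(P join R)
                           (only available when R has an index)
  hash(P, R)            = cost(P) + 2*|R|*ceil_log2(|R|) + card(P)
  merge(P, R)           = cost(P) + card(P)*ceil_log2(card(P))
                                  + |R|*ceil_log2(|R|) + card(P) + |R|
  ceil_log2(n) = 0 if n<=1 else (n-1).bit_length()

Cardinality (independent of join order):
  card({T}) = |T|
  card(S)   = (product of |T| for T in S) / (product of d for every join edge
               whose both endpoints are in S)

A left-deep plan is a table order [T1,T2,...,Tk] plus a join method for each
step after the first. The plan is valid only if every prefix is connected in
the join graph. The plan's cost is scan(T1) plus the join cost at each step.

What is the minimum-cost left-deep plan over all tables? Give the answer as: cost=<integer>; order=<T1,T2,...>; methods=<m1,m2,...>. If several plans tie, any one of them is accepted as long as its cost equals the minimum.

Selinger DP (subsets sized 1..n):
  {A}: scan cost=500, card=500
  {C}: scan cost=500, card=500
  {D}: scan cost=100, card=100
  {B}: scan cost=40, card=40
  {AC}: card=500; try (C,hash)→10000, (A,hash)→10000, (C,merge)→10500, (A,merge)→10500, (C,nl)→250500, (A,nl)→250500; best=10000 via (C,hash)
  {AD}: card=400; try (D,hash)→2400, (A,merge)→5900, (D,merge)→6300, (A,hash)→9200, (A,nl)→50100, (D,nl)→50500; best=2400 via (D,hash)
  {AB}: card=80; try (B,hash)→1480, (B,nl_idx)→3580, (A,merge)→5320, (B,merge)→5780, (A,hash)→9080, (A,nl)→20040 …(+1); best=1480 via (B,hash)
  {CD}: card=12500; try (D,hash)→2400, (C,merge)→5900, (D,merge)→6300, (C,hash)→9200, (C,nl)→50100, (D,nl)→50500; best=2400 via (D,hash)
  {BC}: card=5000; try (B,hash)→1480, (C,merge)→5320, (B,merge)→5780, (B,nl_idx)→8500, (C,hash)→9080, (C,nl)→20040 …(+1); best=1480 via (B,hash)
  {BD}: card=2000; try (B,hash)→680, (D,merge)→1120, (B,merge)→1180, (D,hash)→1480, (B,nl_idx)→2700, (D,nl)→4040 …(+1); best=680 via (B,hash)
  {ACD}: card=100; try (C,merge)→11400, (C,hash)→11800, (D,hash)→11900, (D,merge)→15800, (A,hash)→23900, (D,nl)→60000 …(+3); best=11400 via (C,merge)
  {ABC}: card=20; try (C,merge)→7120, (C,hash)→10560, (B,hash)→10980, (B,nl_idx)→13020, (B,merge)→15280, (A,hash)→15480 …(+4); best=7120 via (C,merge)
  {ABD}: card=32; try (D,merge)→2920, (D,hash)→2960, (B,hash)→3280, (B,nl_idx)→4832, (B,merge)→6680, (D,nl)→9480 …(+4); best=2920 via (D,merge)
  {BCD}: card=62500; try (D,hash)→7880, (C,hash)→11680, (B,hash)→15380, (C,merge)→29680, (D,merge)→72280, (B,nl_idx)→139900 …(+4); best=7880 via (D,hash)
  {ABCD}: card=2; try (D,merge)→8040, (C,merge)→8112, (D,hash)→8540, (D,nl)→9120, (C,hash)→11952, (B,hash)→11980 …(+7); best=8040 via (D,merge)

cost=8040; order=A,B,C,D; methods=hash,merge,merge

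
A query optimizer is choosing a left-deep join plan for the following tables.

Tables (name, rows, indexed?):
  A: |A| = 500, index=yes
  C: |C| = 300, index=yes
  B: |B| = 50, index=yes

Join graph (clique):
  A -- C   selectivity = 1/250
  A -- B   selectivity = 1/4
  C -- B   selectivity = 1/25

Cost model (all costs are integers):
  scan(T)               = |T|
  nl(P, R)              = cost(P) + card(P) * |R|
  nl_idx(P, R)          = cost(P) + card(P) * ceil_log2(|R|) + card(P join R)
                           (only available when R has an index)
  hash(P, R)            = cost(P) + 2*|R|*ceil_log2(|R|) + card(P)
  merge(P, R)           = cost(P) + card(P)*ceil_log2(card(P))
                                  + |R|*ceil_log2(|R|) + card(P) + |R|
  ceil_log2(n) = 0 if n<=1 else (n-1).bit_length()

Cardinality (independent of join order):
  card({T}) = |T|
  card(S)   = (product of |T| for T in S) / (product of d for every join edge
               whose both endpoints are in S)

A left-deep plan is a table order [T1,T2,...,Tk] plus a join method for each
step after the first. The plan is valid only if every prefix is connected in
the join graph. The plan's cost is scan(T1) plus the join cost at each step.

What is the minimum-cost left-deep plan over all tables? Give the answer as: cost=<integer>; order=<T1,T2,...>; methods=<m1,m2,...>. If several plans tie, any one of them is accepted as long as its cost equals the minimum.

cost=4800; order=C,A,B; methods=nl_idx,hash

Selinger DP (subsets sized 1..n):
  {A}: scan cost=500, card=500
  {C}: scan cost=300, card=300
  {B}: scan cost=50, card=50
  {AC}: card=600; try (A,nl_idx)→3600, (C,nl_idx)→5600, (C,hash)→6400, (A,merge)→8300, (C,merge)→8500, (A,hash)→9600 …(+2); best=3600 via (A,nl_idx)
  {AB}: card=6250; try (B,hash)→1600, (A,merge)→5400, (B,merge)→5850, (A,nl_idx)→6750, (A,hash)→9100, (B,nl_idx)→9750 …(+2); best=1600 via (B,hash)
  {BC}: card=600; try (C,nl_idx)→1100, (B,hash)→1200, (B,nl_idx)→2700, (C,merge)→3400, (B,merge)→3650, (C,hash)→5500 …(+2); best=1100 via (C,nl_idx)
  {ABC}: card=300; try (B,hash)→4800, (A,nl_idx)→6800, (B,nl_idx)→7500, (B,merge)→10550, (A,hash)→10700, (A,merge)→12700 …(+6); best=4800 via (B,hash)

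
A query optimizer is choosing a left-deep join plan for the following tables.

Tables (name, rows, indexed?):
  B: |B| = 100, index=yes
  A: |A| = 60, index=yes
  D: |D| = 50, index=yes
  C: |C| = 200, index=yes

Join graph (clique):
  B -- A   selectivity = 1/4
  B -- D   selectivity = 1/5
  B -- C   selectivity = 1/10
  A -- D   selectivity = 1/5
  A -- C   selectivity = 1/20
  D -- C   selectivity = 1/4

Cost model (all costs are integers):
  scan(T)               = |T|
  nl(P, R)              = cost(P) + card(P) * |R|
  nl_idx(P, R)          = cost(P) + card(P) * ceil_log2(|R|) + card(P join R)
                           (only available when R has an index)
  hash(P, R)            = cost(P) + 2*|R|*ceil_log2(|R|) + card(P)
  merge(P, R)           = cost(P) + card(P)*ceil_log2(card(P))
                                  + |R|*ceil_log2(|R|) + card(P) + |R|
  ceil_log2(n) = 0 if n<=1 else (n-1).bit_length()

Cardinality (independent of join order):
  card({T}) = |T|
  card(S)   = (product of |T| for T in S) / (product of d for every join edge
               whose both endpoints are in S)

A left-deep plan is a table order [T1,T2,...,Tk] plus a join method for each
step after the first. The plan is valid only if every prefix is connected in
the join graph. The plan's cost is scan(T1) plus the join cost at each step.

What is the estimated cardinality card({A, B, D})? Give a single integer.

Tables in S: A(60), B(100), D(50)
Edges inside S: B-A(d=4), B-D(d=5), A-D(d=5)
numerator = 60 * 100 * 50 = 300000
denominator = 4 * 5 * 5 = 100
card(S) = 300000 / 100 = 3000

3000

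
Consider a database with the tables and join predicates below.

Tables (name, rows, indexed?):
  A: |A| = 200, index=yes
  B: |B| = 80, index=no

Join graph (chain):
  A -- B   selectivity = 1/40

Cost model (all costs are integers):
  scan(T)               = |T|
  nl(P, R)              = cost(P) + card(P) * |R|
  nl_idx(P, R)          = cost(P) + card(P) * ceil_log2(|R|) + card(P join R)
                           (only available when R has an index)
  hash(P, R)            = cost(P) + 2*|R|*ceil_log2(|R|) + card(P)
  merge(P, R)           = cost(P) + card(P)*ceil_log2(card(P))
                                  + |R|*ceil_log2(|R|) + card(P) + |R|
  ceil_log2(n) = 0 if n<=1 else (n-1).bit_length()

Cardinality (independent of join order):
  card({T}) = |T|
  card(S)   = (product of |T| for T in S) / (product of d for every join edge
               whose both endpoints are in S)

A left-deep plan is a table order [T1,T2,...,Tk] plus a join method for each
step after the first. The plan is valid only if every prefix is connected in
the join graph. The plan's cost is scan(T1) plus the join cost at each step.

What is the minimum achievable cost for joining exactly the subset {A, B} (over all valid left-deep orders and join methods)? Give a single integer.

Selinger DP over subsets of {A,B}:
  {A}: scan cost=200, card=200
  {B}: scan cost=80, card=80
  {AB}: card=400; try (A,nl_idx)→1120, (B,hash)→1520, (A,merge)→2520, (B,merge)→2640, (A,hash)→3360, (A,nl)→16080 …(+1); best=1120 via (A,nl_idx)

1120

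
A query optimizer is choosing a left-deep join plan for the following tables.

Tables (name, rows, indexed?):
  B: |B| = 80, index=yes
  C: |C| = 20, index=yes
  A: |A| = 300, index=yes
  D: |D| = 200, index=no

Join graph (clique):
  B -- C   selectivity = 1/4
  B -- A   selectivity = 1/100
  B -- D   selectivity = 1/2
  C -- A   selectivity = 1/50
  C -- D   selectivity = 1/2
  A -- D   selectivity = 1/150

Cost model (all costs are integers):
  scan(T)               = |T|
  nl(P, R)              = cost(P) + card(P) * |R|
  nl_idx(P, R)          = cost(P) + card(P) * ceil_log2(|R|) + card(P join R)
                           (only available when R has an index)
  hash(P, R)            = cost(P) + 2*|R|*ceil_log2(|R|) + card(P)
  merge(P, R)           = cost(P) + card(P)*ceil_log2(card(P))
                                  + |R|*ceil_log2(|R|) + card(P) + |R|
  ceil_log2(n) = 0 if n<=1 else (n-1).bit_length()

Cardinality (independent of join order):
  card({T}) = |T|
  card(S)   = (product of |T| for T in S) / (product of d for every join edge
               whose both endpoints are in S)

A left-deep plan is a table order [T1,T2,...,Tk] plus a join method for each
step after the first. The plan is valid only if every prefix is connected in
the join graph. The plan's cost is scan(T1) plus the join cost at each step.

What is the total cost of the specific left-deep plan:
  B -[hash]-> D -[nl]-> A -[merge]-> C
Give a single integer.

2404920

step 1: scan B: cost=80, card=80
step 2: join D via hash
    card(P join D) = 80*200/(2) = 8000
    cost = 80 + 2*200*8 + 80 = 3360
step 3: join A via nl
    card(P join A) = 8000*300/(100*150) = 160
    cost = 3360 + 8000*300 = 2403360
step 4: join C via merge
    card(P join C) = 160*20/(4*50*2) = 8
    cost = 2403360 + 160*8 + 20*5 + 160 + 20 = 2404920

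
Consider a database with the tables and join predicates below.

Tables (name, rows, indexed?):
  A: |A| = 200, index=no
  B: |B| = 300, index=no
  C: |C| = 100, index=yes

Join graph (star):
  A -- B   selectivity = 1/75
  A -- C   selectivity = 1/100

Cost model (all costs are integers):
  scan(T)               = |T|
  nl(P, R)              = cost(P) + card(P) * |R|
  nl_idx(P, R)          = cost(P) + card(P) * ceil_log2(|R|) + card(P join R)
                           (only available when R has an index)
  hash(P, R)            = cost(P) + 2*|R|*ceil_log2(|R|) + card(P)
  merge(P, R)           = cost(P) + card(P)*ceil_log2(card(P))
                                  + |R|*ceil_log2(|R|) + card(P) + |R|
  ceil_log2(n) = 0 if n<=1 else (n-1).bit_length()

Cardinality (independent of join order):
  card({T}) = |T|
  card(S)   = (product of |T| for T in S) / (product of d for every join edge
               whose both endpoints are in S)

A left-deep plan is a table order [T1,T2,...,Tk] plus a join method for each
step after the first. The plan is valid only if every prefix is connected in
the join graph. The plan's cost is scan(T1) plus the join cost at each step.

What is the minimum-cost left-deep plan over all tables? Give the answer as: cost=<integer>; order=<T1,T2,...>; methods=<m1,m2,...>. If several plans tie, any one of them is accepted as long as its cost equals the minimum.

cost=6000; order=B,A,C; methods=hash,hash

Selinger DP (subsets sized 1..n):
  {A}: scan cost=200, card=200
  {B}: scan cost=300, card=300
  {C}: scan cost=100, card=100
  {AB}: card=800; try (A,hash)→3800, (B,merge)→5000, (A,merge)→5100, (B,hash)→5800, (B,nl)→60200, (A,nl)→60300; best=3800 via (A,hash)
  {AC}: card=200; try (C,hash)→1800, (C,nl_idx)→1800, (A,merge)→2700, (C,merge)→2800, (A,hash)→3400, (A,nl)→20100 …(+1); best=1800 via (C,hash)
  {ABC}: card=800; try (C,hash)→6000, (B,merge)→6600, (B,hash)→7400, (C,nl_idx)→10200, (C,merge)→13400, (B,nl)→61800 …(+1); best=6000 via (C,hash)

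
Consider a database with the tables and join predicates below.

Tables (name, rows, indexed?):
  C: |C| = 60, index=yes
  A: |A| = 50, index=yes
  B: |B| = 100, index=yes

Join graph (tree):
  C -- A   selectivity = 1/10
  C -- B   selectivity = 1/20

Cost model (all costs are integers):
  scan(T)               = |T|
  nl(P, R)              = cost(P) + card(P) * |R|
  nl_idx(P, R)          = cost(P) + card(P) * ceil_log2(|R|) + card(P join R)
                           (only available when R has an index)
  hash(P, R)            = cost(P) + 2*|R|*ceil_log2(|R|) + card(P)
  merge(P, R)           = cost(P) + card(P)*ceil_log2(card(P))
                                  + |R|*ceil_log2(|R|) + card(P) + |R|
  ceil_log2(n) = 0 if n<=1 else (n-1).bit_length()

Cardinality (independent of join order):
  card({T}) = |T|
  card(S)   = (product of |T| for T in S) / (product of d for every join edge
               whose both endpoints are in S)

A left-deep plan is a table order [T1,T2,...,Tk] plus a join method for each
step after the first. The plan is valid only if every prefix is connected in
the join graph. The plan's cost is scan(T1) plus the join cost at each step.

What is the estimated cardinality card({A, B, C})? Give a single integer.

1500

Tables in S: A(50), B(100), C(60)
Edges inside S: C-A(d=10), C-B(d=20)
numerator = 50 * 100 * 60 = 300000
denominator = 10 * 20 = 200
card(S) = 300000 / 200 = 1500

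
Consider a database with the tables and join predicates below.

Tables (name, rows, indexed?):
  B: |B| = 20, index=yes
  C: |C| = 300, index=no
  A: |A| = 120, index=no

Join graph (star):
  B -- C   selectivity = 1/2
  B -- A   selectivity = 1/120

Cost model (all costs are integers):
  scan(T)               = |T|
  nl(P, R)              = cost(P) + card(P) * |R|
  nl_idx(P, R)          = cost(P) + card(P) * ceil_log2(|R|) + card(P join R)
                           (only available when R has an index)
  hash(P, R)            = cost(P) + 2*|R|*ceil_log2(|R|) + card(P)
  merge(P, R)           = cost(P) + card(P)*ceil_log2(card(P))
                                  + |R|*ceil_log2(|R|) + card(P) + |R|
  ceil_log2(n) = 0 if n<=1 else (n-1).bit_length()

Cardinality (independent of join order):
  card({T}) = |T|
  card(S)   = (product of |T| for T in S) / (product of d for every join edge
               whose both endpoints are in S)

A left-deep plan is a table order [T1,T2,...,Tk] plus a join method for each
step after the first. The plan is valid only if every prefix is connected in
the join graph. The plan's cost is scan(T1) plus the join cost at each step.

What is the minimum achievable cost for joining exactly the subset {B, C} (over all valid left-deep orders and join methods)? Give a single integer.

Selinger DP over subsets of {B,C}:
  {B}: scan cost=20, card=20
  {C}: scan cost=300, card=300
  {BC}: card=3000; try (B,hash)→800, (C,merge)→3140, (B,merge)→3420, (B,nl_idx)→4800, (C,hash)→5440, (C,nl)→6020 …(+1); best=800 via (B,hash)

800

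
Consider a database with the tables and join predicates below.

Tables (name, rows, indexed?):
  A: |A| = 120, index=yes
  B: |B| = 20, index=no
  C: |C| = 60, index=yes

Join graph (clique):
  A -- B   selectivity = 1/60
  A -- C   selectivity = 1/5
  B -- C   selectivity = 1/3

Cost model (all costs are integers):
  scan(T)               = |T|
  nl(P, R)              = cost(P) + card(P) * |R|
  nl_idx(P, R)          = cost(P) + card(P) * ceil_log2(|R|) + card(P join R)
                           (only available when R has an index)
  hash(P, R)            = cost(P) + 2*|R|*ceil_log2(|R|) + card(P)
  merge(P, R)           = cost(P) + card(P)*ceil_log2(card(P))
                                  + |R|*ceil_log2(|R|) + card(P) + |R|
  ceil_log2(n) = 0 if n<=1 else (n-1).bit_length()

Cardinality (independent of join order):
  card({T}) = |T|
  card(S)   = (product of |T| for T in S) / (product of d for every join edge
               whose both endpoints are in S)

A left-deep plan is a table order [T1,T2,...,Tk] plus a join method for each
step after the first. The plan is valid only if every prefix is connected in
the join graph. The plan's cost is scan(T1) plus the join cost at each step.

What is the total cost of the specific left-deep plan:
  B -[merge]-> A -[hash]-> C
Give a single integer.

1860

step 1: scan B: cost=20, card=20
step 2: join A via merge
    card(P join A) = 20*120/(60) = 40
    cost = 20 + 20*5 + 120*7 + 20 + 120 = 1100
step 3: join C via hash
    card(P join C) = 40*60/(5*3) = 160
    cost = 1100 + 2*60*6 + 40 = 1860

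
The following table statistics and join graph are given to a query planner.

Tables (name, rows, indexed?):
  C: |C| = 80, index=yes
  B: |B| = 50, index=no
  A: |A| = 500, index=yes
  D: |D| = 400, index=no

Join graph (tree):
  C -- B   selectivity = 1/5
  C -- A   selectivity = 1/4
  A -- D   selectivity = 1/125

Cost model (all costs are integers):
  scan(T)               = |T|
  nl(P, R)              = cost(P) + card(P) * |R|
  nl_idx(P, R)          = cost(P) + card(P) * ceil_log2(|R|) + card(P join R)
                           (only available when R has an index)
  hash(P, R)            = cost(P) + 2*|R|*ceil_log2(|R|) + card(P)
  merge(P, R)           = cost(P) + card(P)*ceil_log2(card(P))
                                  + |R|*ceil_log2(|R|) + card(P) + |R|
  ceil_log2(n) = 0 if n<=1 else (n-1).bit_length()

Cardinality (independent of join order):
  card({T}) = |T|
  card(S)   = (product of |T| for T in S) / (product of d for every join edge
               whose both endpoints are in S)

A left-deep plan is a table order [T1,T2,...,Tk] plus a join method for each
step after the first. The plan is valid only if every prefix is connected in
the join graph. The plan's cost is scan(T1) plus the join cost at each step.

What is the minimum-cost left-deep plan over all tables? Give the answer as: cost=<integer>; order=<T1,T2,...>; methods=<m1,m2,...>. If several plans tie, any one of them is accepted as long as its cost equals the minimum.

cost=40920; order=D,A,C,B; methods=nl_idx,hash,hash

Selinger DP (subsets sized 1..n):
  {C}: scan cost=80, card=80
  {B}: scan cost=50, card=50
  {A}: scan cost=500, card=500
  {D}: scan cost=400, card=400
  {BC}: card=800; try (B,hash)→760, (C,merge)→1040, (B,merge)→1070, (C,nl_idx)→1200, (C,hash)→1220, (C,nl)→4050 …(+1); best=760 via (B,hash)
  {AC}: card=10000; try (C,hash)→2120, (A,merge)→5720, (C,merge)→6140, (A,hash)→9160, (A,nl_idx)→10800, (C,nl_idx)→14000 …(+2); best=2120 via (C,hash)
  {AD}: card=1600; try (A,nl_idx)→5600, (D,hash)→8200, (A,merge)→9400, (D,merge)→9500, (A,hash)→9800, (A,nl)→200400 …(+1); best=5600 via (A,nl_idx)
  {ABC}: card=100000; try (A,hash)→10560, (B,hash)→12720, (A,merge)→14560, (A,nl_idx)→107960, (B,merge)→152470, (A,nl)→400760 …(+1); best=10560 via (A,hash)
  {ACD}: card=32000; try (C,hash)→8320, (D,hash)→19320, (C,merge)→25440, (C,nl_idx)→48800, (C,nl)→133600, (D,merge)→156120 …(+1); best=8320 via (C,hash)
  {ABCD}: card=320000; try (B,hash)→40920, (D,hash)→117760, (B,merge)→520670, (B,nl)→1608320, (D,merge)→1814560, (D,nl)→40010560; best=40920 via (B,hash)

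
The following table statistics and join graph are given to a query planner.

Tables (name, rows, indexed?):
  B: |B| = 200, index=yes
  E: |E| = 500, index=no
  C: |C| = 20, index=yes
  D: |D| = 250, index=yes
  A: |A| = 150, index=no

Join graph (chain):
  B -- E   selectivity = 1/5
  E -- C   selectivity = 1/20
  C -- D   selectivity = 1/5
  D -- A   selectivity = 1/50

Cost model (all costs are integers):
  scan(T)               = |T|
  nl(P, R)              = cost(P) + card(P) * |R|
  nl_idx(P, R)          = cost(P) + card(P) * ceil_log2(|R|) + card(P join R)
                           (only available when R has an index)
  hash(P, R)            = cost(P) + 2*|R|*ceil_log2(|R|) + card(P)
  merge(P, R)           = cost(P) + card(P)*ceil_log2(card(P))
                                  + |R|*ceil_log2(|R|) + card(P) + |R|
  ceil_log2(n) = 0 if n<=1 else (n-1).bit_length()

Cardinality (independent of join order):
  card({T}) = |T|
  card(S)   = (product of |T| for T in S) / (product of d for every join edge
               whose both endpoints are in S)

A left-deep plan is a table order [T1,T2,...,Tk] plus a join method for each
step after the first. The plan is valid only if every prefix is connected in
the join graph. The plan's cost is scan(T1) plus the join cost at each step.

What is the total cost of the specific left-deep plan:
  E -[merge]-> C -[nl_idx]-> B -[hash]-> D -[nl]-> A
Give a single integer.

step 1: scan E: cost=500, card=500
step 2: join C via merge
    card(P join C) = 500*20/(20) = 500
    cost = 500 + 500*9 + 20*5 + 500 + 20 = 5620
step 3: join B via nl_idx
    card(P join B) = 500*200/(5) = 20000
    cost = 5620 + 500*8 + 20000 = 29620
step 4: join D via hash
    card(P join D) = 20000*250/(5) = 1000000
    cost = 29620 + 2*250*8 + 20000 = 53620
step 5: join A via nl
    card(P join A) = 1000000*150/(50) = 3000000
    cost = 53620 + 1000000*150 = 150053620

150053620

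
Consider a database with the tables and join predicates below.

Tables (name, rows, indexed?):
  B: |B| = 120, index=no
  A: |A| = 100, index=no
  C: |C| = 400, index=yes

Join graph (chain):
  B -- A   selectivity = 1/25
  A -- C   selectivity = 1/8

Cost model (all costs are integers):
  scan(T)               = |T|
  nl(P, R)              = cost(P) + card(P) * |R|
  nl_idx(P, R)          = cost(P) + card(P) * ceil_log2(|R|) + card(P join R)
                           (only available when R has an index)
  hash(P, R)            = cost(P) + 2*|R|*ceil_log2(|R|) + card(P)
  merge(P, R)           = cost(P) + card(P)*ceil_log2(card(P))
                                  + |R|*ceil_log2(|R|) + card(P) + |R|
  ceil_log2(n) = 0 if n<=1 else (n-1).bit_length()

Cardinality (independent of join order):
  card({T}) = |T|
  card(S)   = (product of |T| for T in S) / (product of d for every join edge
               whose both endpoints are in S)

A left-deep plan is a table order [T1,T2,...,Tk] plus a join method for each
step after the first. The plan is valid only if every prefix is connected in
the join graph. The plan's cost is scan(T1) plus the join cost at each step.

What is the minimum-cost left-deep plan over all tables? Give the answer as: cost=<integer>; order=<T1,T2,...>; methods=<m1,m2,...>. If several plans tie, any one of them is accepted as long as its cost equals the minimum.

Selinger DP (subsets sized 1..n):
  {B}: scan cost=120, card=120
  {A}: scan cost=100, card=100
  {C}: scan cost=400, card=400
  {AB}: card=480; try (A,hash)→1640, (B,merge)→1860, (B,hash)→1880, (A,merge)→1880, (B,nl)→12100, (A,nl)→12120; best=1640 via (A,hash)
  {AC}: card=5000; try (A,hash)→2200, (C,merge)→4900, (A,merge)→5200, (C,nl_idx)→6000, (C,hash)→7400, (C,nl)→40100 …(+1); best=2200 via (A,hash)
  {ABC}: card=24000; try (B,hash)→8880, (C,hash)→9320, (C,merge)→10440, (C,nl_idx)→29960, (B,merge)→73160, (C,nl)→193640 …(+1); best=8880 via (B,hash)

cost=8880; order=C,A,B; methods=hash,hash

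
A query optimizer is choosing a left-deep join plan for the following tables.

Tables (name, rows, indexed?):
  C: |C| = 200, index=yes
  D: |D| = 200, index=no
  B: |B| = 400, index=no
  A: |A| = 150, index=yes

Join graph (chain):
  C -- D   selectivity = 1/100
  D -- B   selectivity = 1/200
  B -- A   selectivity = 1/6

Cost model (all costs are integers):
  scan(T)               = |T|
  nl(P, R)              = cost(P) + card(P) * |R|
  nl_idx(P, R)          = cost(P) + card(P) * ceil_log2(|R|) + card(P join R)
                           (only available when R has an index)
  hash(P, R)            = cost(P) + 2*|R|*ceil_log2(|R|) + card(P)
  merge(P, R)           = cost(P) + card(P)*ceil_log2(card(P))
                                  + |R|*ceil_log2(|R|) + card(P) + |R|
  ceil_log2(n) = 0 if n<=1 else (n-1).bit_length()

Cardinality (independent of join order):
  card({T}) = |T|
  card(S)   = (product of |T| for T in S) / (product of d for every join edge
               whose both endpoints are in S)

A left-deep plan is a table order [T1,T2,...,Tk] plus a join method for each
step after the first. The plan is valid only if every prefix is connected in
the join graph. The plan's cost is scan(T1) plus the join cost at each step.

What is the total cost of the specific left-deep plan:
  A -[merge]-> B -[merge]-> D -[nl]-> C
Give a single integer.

2157300

step 1: scan A: cost=150, card=150
step 2: join B via merge
    card(P join B) = 150*400/(6) = 10000
    cost = 150 + 150*8 + 400*9 + 150 + 400 = 5500
step 3: join D via merge
    card(P join D) = 10000*200/(200) = 10000
    cost = 5500 + 10000*14 + 200*8 + 10000 + 200 = 157300
step 4: join C via nl
    card(P join C) = 10000*200/(100) = 20000
    cost = 157300 + 10000*200 = 2157300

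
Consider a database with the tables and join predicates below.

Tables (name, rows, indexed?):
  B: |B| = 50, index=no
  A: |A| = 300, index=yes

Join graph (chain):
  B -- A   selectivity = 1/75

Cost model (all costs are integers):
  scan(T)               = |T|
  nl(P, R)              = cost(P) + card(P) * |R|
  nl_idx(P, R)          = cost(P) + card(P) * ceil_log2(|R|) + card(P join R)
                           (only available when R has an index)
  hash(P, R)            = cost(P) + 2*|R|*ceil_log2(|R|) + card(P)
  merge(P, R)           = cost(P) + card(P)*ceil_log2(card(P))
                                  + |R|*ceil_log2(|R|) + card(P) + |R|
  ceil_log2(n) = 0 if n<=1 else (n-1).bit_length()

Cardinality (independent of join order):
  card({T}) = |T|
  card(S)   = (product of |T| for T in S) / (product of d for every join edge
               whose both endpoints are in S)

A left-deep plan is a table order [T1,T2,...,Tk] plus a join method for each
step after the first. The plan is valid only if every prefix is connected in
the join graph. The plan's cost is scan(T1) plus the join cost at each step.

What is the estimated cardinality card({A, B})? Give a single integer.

Tables in S: A(300), B(50)
Edges inside S: B-A(d=75)
numerator = 300 * 50 = 15000
denominator = 75 = 75
card(S) = 15000 / 75 = 200

200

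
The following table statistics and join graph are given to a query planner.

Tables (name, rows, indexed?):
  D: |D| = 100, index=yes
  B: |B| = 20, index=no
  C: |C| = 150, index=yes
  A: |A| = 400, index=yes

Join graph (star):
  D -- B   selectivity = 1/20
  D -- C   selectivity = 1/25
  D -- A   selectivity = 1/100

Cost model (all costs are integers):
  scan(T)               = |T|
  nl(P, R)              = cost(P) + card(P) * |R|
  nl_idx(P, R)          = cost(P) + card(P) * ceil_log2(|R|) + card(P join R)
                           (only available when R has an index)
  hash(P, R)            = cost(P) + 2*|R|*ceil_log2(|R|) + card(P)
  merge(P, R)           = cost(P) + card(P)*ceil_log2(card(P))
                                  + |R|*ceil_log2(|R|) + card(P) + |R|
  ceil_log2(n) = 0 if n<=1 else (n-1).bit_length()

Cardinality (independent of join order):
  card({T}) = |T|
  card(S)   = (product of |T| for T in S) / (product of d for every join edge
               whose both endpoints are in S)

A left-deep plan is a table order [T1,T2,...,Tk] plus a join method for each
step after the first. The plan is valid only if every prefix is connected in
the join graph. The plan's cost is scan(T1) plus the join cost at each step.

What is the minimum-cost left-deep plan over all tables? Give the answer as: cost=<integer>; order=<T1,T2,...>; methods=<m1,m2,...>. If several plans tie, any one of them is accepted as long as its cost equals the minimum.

cost=4360; order=B,D,A,C; methods=nl_idx,nl_idx,hash

Selinger DP (subsets sized 1..n):
  {D}: scan cost=100, card=100
  {B}: scan cost=20, card=20
  {C}: scan cost=150, card=150
  {A}: scan cost=400, card=400
  {BD}: card=100; try (D,nl_idx)→260, (B,hash)→400, (D,merge)→940, (B,merge)→1020, (D,hash)→1440, (D,nl)→2020 …(+1); best=260 via (D,nl_idx)
  {CD}: card=600; try (C,nl_idx)→1500, (D,hash)→1700, (D,nl_idx)→1800, (C,merge)→2250, (D,merge)→2300, (C,hash)→2600 …(+2); best=1500 via (C,nl_idx)
  {AD}: card=400; try (A,nl_idx)→1400, (D,hash)→2200, (D,nl_idx)→3600, (A,merge)→4900, (D,merge)→5200, (A,hash)→7400 …(+2); best=1400 via (A,nl_idx)
  {BCD}: card=600; try (C,nl_idx)→1660, (B,hash)→2300, (C,merge)→2410, (C,hash)→2760, (B,merge)→8220, (B,nl)→13500 …(+1); best=1660 via (C,nl_idx)
  {ABD}: card=400; try (A,nl_idx)→1560, (B,hash)→2000, (A,merge)→5060, (B,merge)→5520, (A,hash)→7560, (B,nl)→9400 …(+1); best=1560 via (A,nl_idx)
  {ACD}: card=2400; try (C,hash)→4200, (C,merge)→6750, (C,nl_idx)→7000, (A,hash)→9300, (A,nl_idx)→9300, (A,merge)→12100 …(+2); best=4200 via (C,hash)
  {ABCD}: card=2400; try (C,hash)→4360, (B,hash)→6800, (C,merge)→6910, (C,nl_idx)→7160, (A,hash)→9460, (A,nl_idx)→9460 …(+5); best=4360 via (C,hash)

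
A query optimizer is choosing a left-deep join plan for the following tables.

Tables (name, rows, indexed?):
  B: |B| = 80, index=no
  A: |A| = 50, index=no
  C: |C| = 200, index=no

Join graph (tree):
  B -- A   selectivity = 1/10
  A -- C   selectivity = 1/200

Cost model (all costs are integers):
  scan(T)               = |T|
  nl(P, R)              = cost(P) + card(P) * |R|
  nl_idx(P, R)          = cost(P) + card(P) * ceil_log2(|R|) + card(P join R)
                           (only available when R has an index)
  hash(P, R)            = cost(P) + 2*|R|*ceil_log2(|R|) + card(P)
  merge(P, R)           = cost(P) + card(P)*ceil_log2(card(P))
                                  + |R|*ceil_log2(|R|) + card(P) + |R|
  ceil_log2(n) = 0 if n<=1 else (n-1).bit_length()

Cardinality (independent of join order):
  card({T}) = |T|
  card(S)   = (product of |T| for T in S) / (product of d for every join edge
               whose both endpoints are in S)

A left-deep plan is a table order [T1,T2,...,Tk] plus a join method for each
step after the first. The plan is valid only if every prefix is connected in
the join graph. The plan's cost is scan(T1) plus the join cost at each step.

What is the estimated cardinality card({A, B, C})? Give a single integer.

Tables in S: A(50), B(80), C(200)
Edges inside S: B-A(d=10), A-C(d=200)
numerator = 50 * 80 * 200 = 800000
denominator = 10 * 200 = 2000
card(S) = 800000 / 2000 = 400

400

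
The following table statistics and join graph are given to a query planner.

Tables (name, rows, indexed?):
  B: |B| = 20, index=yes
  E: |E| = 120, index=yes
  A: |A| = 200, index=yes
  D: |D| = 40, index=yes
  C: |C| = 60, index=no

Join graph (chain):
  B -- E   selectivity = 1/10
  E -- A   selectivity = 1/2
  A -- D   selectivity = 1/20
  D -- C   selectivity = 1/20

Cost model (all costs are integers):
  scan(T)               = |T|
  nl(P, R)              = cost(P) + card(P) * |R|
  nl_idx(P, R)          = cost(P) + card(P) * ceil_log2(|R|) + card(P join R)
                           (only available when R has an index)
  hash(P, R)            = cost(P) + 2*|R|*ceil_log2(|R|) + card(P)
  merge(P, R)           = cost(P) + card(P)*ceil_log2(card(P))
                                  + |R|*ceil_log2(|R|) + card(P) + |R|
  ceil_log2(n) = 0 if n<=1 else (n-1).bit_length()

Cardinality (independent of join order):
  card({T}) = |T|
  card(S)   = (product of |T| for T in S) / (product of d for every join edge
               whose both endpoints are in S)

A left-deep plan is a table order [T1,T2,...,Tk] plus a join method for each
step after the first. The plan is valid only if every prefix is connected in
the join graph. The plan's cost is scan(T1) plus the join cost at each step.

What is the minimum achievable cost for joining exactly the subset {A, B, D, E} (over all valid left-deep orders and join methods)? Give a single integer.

Selinger DP over subsets of {A,B,D,E}:
  {B}: scan cost=20, card=20
  {E}: scan cost=120, card=120
  {A}: scan cost=200, card=200
  {D}: scan cost=40, card=40
  {BE}: card=240; try (E,nl_idx)→400, (B,hash)→440, (B,nl_idx)→960, (E,merge)→1100, (B,merge)→1200, (E,hash)→1720 …(+2); best=400 via (E,nl_idx)
  {AE}: card=12000; try (E,hash)→2080, (A,merge)→2880, (E,merge)→2960, (A,hash)→3440, (A,nl_idx)→13080, (E,nl_idx)→13600 …(+2); best=2080 via (E,hash)
  {AD}: card=400; try (A,nl_idx)→760, (D,hash)→880, (D,nl_idx)→1800, (A,merge)→2120, (D,merge)→2280, (A,hash)→3280 …(+2); best=760 via (A,nl_idx)
  {ABE}: card=24000; try (A,hash)→3840, (A,merge)→4360, (B,hash)→14280, (A,nl_idx)→26320, (A,nl)→48400, (B,nl_idx)→86080 …(+2); best=3840 via (A,hash)
  {ADE}: card=24000; try (E,hash)→2840, (E,merge)→5720, (D,hash)→14560, (E,nl_idx)→27560, (E,nl)→48760, (D,nl_idx)→98080 …(+2); best=2840 via (E,hash)
  {ABDE}: card=48000; try (B,hash)→27040, (D,hash)→28320, (B,nl_idx)→170840, (D,nl_idx)→195840, (B,merge)→386960, (D,merge)→388120 …(+2); best=27040 via (B,hash)

27040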